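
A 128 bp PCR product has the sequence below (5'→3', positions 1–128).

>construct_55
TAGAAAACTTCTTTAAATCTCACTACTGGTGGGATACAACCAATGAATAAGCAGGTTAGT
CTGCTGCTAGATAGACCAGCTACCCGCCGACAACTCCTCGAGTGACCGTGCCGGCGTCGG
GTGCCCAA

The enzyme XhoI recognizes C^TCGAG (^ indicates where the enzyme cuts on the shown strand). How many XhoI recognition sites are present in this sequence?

1

CTCGAG occurs starting at position 97.
XhoI cuts at 1 site.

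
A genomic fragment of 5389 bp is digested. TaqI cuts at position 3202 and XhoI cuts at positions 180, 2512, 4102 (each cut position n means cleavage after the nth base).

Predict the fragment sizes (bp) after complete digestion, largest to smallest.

Combined cut positions (sorted): 180, 2512, 3202, 4102.
Linear molecule, 4 cuts → 5 fragments:
  180 − 0 = 180 bp
  2512 − 180 = 2332 bp
  3202 − 2512 = 690 bp
  4102 − 3202 = 900 bp
  5389 − 4102 = 1287 bp
Sorted largest to smallest: 2332, 1287, 900, 690, 180 bp.

2332, 1287, 900, 690, 180 bp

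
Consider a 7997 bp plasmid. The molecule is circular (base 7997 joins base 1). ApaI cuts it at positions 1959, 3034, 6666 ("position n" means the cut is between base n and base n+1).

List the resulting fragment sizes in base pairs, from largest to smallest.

Circular molecule, 3 cuts → 3 fragments:
  3034 − 1959 = 1075 bp
  6666 − 3034 = 3632 bp
  wrap: 7997 − 6666 + 1959 = 3290 bp
Sorted largest to smallest: 3632, 3290, 1075 bp.

3632, 3290, 1075 bp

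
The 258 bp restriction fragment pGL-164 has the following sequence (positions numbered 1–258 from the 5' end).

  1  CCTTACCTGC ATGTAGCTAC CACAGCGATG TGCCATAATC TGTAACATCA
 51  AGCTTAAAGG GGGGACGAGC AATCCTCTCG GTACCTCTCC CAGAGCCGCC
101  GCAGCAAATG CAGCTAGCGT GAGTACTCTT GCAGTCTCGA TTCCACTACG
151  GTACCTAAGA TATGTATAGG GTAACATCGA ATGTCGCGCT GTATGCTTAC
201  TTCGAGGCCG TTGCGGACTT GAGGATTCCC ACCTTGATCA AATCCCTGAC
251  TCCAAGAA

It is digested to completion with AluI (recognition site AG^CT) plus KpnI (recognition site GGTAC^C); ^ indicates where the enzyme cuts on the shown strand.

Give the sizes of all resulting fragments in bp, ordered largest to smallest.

104, 41, 36, 32, 29, 16 bp

AluI sites (AGCT) start at positions 15, 51, 112.
AluI cuts after base 2 of each site, so after positions 16, 52, 113.
KpnI sites (GGTACC) start at positions 80, 150.
KpnI cuts after base 5 of each site (before the last base), so after positions 84, 154.
Combined cut positions: 16, 52, 84, 113, 154.
Linear molecule, 5 cuts → 6 fragments:
  1–16 → 16 bp
  17–52 → 36 bp
  53–84 → 32 bp
  85–113 → 29 bp
  114–154 → 41 bp
  155–258 → 104 bp
Sorted largest to smallest: 104, 41, 36, 32, 29, 16 bp.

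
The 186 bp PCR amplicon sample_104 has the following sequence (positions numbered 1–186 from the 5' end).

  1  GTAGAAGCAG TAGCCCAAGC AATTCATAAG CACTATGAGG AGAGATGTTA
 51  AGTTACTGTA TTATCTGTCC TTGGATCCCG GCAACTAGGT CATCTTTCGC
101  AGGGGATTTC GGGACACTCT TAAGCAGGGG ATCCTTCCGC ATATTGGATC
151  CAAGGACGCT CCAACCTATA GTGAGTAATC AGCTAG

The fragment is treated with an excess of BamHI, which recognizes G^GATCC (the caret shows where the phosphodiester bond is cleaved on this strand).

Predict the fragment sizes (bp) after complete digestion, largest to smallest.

73, 56, 40, 17 bp

BamHI sites (GGATCC) start at positions 73, 129, 146.
BamHI cuts after the first base of each site, so after positions 73, 129, 146.
Linear molecule, 3 cuts → 4 fragments:
  1–73 → 73 bp
  74–129 → 56 bp
  130–146 → 17 bp
  147–186 → 40 bp
Sorted largest to smallest: 73, 56, 40, 17 bp.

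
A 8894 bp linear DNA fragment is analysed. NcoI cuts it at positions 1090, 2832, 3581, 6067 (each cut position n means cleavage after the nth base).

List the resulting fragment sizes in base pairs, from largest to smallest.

2827, 2486, 1742, 1090, 749 bp

Linear molecule, 4 cuts → 5 fragments:
  1090 − 0 = 1090 bp
  2832 − 1090 = 1742 bp
  3581 − 2832 = 749 bp
  6067 − 3581 = 2486 bp
  8894 − 6067 = 2827 bp
Sorted largest to smallest: 2827, 2486, 1742, 1090, 749 bp.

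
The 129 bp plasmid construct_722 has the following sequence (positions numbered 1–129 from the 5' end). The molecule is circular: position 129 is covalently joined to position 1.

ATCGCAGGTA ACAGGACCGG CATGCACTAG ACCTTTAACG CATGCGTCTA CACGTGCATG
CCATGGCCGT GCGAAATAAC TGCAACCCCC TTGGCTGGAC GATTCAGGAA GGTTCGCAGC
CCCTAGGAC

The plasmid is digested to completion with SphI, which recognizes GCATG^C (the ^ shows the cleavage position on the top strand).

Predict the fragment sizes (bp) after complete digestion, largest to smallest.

SphI sites (GCATGC) start at positions 20, 40, 56.
SphI cuts after base 5 of each site (before the last base), so after positions 24, 44, 60.
Circular molecule, 3 cuts → 3 fragments:
  25–44 → 20 bp
  45–60 → 16 bp
  61–129 then 1–24 → 69 + 24 = 93 bp
Sorted largest to smallest: 93, 20, 16 bp.

93, 20, 16 bp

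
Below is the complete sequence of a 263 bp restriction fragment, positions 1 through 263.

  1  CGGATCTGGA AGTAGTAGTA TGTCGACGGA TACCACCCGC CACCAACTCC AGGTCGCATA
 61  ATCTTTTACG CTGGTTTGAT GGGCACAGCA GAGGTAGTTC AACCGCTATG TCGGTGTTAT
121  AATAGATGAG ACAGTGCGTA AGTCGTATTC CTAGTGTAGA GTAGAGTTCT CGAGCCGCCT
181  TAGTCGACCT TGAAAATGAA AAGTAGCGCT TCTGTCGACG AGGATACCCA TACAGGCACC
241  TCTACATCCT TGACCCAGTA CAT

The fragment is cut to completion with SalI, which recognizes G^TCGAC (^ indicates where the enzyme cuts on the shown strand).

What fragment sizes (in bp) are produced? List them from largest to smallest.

SalI sites (GTCGAC) start at positions 22, 183, 214.
SalI cuts after the first base of each site, so after positions 22, 183, 214.
Linear molecule, 3 cuts → 4 fragments:
  1–22 → 22 bp
  23–183 → 161 bp
  184–214 → 31 bp
  215–263 → 49 bp
Sorted largest to smallest: 161, 49, 31, 22 bp.

161, 49, 31, 22 bp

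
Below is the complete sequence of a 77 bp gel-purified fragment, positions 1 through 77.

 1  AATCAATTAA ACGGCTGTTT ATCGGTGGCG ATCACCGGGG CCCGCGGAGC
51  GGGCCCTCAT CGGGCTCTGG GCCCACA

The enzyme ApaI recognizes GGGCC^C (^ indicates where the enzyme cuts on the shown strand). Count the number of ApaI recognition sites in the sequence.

GGGCCC occurs starting at positions 38, 51, 69.
ApaI cuts at 3 sites.

3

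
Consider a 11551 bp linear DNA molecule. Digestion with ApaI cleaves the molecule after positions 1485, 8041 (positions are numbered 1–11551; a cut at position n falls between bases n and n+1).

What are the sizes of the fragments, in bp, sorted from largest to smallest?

6556, 3510, 1485 bp

Linear molecule, 2 cuts → 3 fragments:
  1485 − 0 = 1485 bp
  8041 − 1485 = 6556 bp
  11551 − 8041 = 3510 bp
Sorted largest to smallest: 6556, 3510, 1485 bp.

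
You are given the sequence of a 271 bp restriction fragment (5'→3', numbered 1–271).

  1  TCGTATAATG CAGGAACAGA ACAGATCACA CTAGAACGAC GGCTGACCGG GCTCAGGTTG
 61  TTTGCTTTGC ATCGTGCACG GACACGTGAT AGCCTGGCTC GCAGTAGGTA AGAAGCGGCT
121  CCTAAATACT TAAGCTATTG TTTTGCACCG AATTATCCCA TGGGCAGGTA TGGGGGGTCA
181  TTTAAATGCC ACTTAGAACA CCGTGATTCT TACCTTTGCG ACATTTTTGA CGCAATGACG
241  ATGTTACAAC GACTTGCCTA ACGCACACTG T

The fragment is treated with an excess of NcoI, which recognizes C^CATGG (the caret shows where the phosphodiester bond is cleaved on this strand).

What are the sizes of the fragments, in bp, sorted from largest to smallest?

The NcoI site (CCATGG) starts at position 158.
NcoI cuts after the first base of each site, so after position 158.
Linear molecule, 1 cut → 2 fragments:
  1–158 → 158 bp
  159–271 → 113 bp
Sorted largest to smallest: 158, 113 bp.

158, 113 bp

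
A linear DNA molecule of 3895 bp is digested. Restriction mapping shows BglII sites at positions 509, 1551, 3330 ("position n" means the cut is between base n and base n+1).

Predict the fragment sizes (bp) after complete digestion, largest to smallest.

Linear molecule, 3 cuts → 4 fragments:
  509 − 0 = 509 bp
  1551 − 509 = 1042 bp
  3330 − 1551 = 1779 bp
  3895 − 3330 = 565 bp
Sorted largest to smallest: 1779, 1042, 565, 509 bp.

1779, 1042, 565, 509 bp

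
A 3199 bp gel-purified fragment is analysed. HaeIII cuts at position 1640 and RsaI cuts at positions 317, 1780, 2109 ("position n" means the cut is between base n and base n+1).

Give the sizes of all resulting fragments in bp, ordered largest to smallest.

Combined cut positions (sorted): 317, 1640, 1780, 2109.
Linear molecule, 4 cuts → 5 fragments:
  317 − 0 = 317 bp
  1640 − 317 = 1323 bp
  1780 − 1640 = 140 bp
  2109 − 1780 = 329 bp
  3199 − 2109 = 1090 bp
Sorted largest to smallest: 1323, 1090, 329, 317, 140 bp.

1323, 1090, 329, 317, 140 bp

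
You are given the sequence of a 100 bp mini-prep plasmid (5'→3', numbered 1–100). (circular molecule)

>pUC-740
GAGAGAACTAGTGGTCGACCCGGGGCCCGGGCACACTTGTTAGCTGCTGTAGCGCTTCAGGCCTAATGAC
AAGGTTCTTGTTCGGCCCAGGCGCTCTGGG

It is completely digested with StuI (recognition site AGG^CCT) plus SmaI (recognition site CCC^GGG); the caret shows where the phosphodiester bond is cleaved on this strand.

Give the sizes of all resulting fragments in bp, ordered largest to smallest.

The StuI site (AGGCCT) starts at position 59.
StuI cuts after base 3 of each site, so after position 61.
SmaI sites (CCCGGG) start at positions 19, 26.
SmaI cuts after base 3 of each site, so after positions 21, 28.
Combined cut positions: 21, 28, 61.
Circular molecule, 3 cuts → 3 fragments:
  22–28 → 7 bp
  29–61 → 33 bp
  62–100 then 1–21 → 39 + 21 = 60 bp
Sorted largest to smallest: 60, 33, 7 bp.

60, 33, 7 bp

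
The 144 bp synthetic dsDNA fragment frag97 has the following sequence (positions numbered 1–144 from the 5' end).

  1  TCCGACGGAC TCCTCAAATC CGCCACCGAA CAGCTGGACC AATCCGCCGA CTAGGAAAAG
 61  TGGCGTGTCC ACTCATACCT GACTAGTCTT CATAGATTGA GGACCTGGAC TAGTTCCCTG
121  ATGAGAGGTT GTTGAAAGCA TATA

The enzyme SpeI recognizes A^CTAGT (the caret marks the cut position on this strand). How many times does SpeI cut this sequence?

ACTAGT occurs starting at positions 82, 109.
SpeI cuts at 2 sites.

2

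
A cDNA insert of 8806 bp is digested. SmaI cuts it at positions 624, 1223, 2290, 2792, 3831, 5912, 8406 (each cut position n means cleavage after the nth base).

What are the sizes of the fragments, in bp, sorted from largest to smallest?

2494, 2081, 1067, 1039, 624, 599, 502, 400 bp

Linear molecule, 7 cuts → 8 fragments:
  624 − 0 = 624 bp
  1223 − 624 = 599 bp
  2290 − 1223 = 1067 bp
  2792 − 2290 = 502 bp
  3831 − 2792 = 1039 bp
  5912 − 3831 = 2081 bp
  8406 − 5912 = 2494 bp
  8806 − 8406 = 400 bp
Sorted largest to smallest: 2494, 2081, 1067, 1039, 624, 599, 502, 400 bp.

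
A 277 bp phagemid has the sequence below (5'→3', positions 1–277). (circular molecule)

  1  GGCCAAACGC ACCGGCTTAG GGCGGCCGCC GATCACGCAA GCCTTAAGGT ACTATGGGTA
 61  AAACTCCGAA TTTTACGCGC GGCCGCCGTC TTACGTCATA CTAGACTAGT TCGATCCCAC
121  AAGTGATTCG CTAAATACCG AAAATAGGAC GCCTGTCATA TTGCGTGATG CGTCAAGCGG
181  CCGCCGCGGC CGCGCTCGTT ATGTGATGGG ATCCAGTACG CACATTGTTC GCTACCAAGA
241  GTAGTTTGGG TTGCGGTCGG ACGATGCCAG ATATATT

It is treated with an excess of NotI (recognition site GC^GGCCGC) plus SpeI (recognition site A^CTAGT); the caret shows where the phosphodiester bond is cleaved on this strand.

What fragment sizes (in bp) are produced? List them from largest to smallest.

NotI sites (GCGGCCGC) start at positions 22, 79, 177, 186.
NotI cuts after base 2 of each site, so after positions 23, 80, 178, 187.
The SpeI site (ACTAGT) starts at position 105.
SpeI cuts after the first base of each site, so after position 105.
Combined cut positions: 23, 80, 105, 178, 187.
Circular molecule, 5 cuts → 5 fragments:
  24–80 → 57 bp
  81–105 → 25 bp
  106–178 → 73 bp
  179–187 → 9 bp
  188–277 then 1–23 → 90 + 23 = 113 bp
Sorted largest to smallest: 113, 73, 57, 25, 9 bp.

113, 73, 57, 25, 9 bp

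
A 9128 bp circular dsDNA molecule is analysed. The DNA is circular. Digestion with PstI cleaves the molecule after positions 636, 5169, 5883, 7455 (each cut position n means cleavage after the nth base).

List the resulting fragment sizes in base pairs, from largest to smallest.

Circular molecule, 4 cuts → 4 fragments:
  5169 − 636 = 4533 bp
  5883 − 5169 = 714 bp
  7455 − 5883 = 1572 bp
  wrap: 9128 − 7455 + 636 = 2309 bp
Sorted largest to smallest: 4533, 2309, 1572, 714 bp.

4533, 2309, 1572, 714 bp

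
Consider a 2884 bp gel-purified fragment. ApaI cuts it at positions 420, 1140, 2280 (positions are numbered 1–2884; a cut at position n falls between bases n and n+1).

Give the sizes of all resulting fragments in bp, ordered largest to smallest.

Linear molecule, 3 cuts → 4 fragments:
  420 − 0 = 420 bp
  1140 − 420 = 720 bp
  2280 − 1140 = 1140 bp
  2884 − 2280 = 604 bp
Sorted largest to smallest: 1140, 720, 604, 420 bp.

1140, 720, 604, 420 bp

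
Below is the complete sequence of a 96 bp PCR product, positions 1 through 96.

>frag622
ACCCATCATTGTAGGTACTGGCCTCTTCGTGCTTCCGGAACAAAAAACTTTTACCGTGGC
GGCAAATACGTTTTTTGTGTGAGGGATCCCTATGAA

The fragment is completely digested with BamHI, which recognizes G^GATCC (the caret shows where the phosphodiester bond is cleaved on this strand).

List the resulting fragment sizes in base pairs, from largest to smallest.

The BamHI site (GGATCC) starts at position 84.
BamHI cuts after the first base of each site, so after position 84.
Linear molecule, 1 cut → 2 fragments:
  1–84 → 84 bp
  85–96 → 12 bp
Sorted largest to smallest: 84, 12 bp.

84, 12 bp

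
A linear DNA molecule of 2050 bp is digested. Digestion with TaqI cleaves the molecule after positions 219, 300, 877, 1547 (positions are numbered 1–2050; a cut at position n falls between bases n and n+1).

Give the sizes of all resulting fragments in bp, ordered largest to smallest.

Linear molecule, 4 cuts → 5 fragments:
  219 − 0 = 219 bp
  300 − 219 = 81 bp
  877 − 300 = 577 bp
  1547 − 877 = 670 bp
  2050 − 1547 = 503 bp
Sorted largest to smallest: 670, 577, 503, 219, 81 bp.

670, 577, 503, 219, 81 bp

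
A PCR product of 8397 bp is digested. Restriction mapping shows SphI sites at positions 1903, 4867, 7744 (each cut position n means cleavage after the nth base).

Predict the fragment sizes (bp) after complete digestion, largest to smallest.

Linear molecule, 3 cuts → 4 fragments:
  1903 − 0 = 1903 bp
  4867 − 1903 = 2964 bp
  7744 − 4867 = 2877 bp
  8397 − 7744 = 653 bp
Sorted largest to smallest: 2964, 2877, 1903, 653 bp.

2964, 2877, 1903, 653 bp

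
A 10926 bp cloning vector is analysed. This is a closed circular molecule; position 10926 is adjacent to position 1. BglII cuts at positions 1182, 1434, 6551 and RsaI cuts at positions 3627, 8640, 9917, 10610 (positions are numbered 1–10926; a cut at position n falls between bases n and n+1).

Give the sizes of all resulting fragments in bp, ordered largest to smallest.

2924, 2193, 2089, 1498, 1277, 693, 252 bp

Combined cut positions (sorted): 1182, 1434, 3627, 6551, 8640, 9917, 10610.
Circular molecule, 7 cuts → 7 fragments:
  1434 − 1182 = 252 bp
  3627 − 1434 = 2193 bp
  6551 − 3627 = 2924 bp
  8640 − 6551 = 2089 bp
  9917 − 8640 = 1277 bp
  10610 − 9917 = 693 bp
  wrap: 10926 − 10610 + 1182 = 1498 bp
Sorted largest to smallest: 2924, 2193, 2089, 1498, 1277, 693, 252 bp.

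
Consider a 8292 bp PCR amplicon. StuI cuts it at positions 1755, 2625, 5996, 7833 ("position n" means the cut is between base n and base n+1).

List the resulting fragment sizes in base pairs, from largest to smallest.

3371, 1837, 1755, 870, 459 bp

Linear molecule, 4 cuts → 5 fragments:
  1755 − 0 = 1755 bp
  2625 − 1755 = 870 bp
  5996 − 2625 = 3371 bp
  7833 − 5996 = 1837 bp
  8292 − 7833 = 459 bp
Sorted largest to smallest: 3371, 1837, 1755, 870, 459 bp.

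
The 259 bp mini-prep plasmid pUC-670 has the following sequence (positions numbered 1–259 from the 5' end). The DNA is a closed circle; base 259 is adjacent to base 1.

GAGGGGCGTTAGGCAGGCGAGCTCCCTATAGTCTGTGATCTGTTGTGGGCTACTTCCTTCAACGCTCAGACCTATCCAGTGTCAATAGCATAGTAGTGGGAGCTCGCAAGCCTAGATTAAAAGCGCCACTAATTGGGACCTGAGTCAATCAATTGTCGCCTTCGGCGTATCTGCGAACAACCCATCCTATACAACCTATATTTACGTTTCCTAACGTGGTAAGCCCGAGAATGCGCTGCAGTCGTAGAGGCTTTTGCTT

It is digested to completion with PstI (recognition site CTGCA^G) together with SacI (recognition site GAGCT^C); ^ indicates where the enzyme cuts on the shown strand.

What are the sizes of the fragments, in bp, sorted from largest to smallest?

The PstI site (CTGCAG) starts at position 236.
PstI cuts after base 5 of each site (before the last base), so after position 240.
SacI sites (GAGCTC) start at positions 19, 100.
SacI cuts after base 5 of each site (before the last base), so after positions 23, 104.
Combined cut positions: 23, 104, 240.
Circular molecule, 3 cuts → 3 fragments:
  24–104 → 81 bp
  105–240 → 136 bp
  241–259 then 1–23 → 19 + 23 = 42 bp
Sorted largest to smallest: 136, 81, 42 bp.

136, 81, 42 bp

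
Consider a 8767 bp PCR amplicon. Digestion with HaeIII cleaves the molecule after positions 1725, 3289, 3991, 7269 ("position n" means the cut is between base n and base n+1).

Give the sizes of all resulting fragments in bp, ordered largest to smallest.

3278, 1725, 1564, 1498, 702 bp

Linear molecule, 4 cuts → 5 fragments:
  1725 − 0 = 1725 bp
  3289 − 1725 = 1564 bp
  3991 − 3289 = 702 bp
  7269 − 3991 = 3278 bp
  8767 − 7269 = 1498 bp
Sorted largest to smallest: 3278, 1725, 1564, 1498, 702 bp.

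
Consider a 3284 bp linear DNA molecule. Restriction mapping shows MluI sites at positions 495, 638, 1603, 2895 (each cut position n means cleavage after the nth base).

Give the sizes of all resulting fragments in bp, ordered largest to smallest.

1292, 965, 495, 389, 143 bp

Linear molecule, 4 cuts → 5 fragments:
  495 − 0 = 495 bp
  638 − 495 = 143 bp
  1603 − 638 = 965 bp
  2895 − 1603 = 1292 bp
  3284 − 2895 = 389 bp
Sorted largest to smallest: 1292, 965, 495, 389, 143 bp.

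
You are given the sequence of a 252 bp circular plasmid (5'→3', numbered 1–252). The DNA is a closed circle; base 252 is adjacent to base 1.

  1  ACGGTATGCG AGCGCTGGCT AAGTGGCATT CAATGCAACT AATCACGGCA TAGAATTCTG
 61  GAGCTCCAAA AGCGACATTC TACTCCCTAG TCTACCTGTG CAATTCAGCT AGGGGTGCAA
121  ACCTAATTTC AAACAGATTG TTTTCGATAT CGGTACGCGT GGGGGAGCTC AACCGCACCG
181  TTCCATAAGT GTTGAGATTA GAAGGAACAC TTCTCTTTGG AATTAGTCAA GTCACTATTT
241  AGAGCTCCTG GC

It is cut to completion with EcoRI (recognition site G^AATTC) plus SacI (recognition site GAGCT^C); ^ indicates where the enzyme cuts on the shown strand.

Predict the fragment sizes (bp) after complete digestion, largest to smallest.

104, 77, 59, 12 bp

The EcoRI site (GAATTC) starts at position 53.
EcoRI cuts after the first base of each site, so after position 53.
SacI sites (GAGCTC) start at positions 61, 165, 242.
SacI cuts after base 5 of each site (before the last base), so after positions 65, 169, 246.
Combined cut positions: 53, 65, 169, 246.
Circular molecule, 4 cuts → 4 fragments:
  54–65 → 12 bp
  66–169 → 104 bp
  170–246 → 77 bp
  247–252 then 1–53 → 6 + 53 = 59 bp
Sorted largest to smallest: 104, 77, 59, 12 bp.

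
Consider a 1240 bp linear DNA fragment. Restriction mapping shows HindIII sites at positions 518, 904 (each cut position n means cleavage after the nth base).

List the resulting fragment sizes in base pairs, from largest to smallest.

518, 386, 336 bp

Linear molecule, 2 cuts → 3 fragments:
  518 − 0 = 518 bp
  904 − 518 = 386 bp
  1240 − 904 = 336 bp
Sorted largest to smallest: 518, 386, 336 bp.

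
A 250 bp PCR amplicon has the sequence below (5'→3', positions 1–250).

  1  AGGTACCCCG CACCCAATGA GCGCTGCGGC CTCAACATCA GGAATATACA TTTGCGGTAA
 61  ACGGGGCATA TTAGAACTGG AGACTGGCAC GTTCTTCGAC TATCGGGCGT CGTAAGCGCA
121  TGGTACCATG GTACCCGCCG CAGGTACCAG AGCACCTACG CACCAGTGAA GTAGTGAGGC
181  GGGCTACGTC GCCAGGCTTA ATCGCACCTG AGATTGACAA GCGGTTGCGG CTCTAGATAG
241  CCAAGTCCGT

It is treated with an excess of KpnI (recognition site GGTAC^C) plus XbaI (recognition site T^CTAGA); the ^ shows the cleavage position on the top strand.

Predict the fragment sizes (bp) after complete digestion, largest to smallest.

KpnI sites (GGTACC) start at positions 2, 122, 130, 143.
KpnI cuts after base 5 of each site (before the last base), so after positions 6, 126, 134, 147.
The XbaI site (TCTAGA) starts at position 232.
XbaI cuts after the first base of each site, so after position 232.
Combined cut positions: 6, 126, 134, 147, 232.
Linear molecule, 5 cuts → 6 fragments:
  1–6 → 6 bp
  7–126 → 120 bp
  127–134 → 8 bp
  135–147 → 13 bp
  148–232 → 85 bp
  233–250 → 18 bp
Sorted largest to smallest: 120, 85, 18, 13, 8, 6 bp.

120, 85, 18, 13, 8, 6 bp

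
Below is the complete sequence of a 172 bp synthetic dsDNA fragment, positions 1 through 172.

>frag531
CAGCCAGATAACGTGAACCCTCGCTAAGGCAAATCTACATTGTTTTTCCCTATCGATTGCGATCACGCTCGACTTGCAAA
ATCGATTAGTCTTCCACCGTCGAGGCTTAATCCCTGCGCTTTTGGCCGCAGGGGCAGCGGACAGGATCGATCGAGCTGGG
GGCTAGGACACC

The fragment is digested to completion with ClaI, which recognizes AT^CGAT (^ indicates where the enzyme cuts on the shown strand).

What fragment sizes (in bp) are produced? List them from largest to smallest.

65, 53, 29, 25 bp

ClaI sites (ATCGAT) start at positions 52, 81, 146.
ClaI cuts after base 2 of each site, so after positions 53, 82, 147.
Linear molecule, 3 cuts → 4 fragments:
  1–53 → 53 bp
  54–82 → 29 bp
  83–147 → 65 bp
  148–172 → 25 bp
Sorted largest to smallest: 65, 53, 29, 25 bp.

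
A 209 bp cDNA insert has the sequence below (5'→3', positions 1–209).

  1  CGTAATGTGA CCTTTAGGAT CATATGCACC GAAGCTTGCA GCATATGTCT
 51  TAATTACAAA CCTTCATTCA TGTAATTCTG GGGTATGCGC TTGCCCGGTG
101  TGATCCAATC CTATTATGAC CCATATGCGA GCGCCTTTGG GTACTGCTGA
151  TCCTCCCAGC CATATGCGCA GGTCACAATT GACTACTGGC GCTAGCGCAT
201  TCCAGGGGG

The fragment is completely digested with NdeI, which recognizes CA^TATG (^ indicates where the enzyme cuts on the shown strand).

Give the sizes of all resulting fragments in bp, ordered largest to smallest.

80, 47, 39, 22, 21 bp

NdeI sites (CATATG) start at positions 21, 42, 122, 161.
NdeI cuts after base 2 of each site, so after positions 22, 43, 123, 162.
Linear molecule, 4 cuts → 5 fragments:
  1–22 → 22 bp
  23–43 → 21 bp
  44–123 → 80 bp
  124–162 → 39 bp
  163–209 → 47 bp
Sorted largest to smallest: 80, 47, 39, 22, 21 bp.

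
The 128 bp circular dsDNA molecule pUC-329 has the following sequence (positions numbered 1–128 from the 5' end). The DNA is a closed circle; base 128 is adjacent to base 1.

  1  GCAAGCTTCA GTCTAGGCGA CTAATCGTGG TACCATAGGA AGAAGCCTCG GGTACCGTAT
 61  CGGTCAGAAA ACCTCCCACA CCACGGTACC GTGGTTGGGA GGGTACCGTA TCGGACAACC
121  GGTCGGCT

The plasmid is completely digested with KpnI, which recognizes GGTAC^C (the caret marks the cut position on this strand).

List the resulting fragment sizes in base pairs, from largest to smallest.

KpnI sites (GGTACC) start at positions 29, 51, 85, 102.
KpnI cuts after base 5 of each site (before the last base), so after positions 33, 55, 89, 106.
Circular molecule, 4 cuts → 4 fragments:
  34–55 → 22 bp
  56–89 → 34 bp
  90–106 → 17 bp
  107–128 then 1–33 → 22 + 33 = 55 bp
Sorted largest to smallest: 55, 34, 22, 17 bp.

55, 34, 22, 17 bp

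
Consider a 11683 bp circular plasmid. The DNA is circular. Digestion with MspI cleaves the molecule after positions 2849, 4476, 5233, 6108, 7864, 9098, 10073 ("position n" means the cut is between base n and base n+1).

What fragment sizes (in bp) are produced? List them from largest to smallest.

Circular molecule, 7 cuts → 7 fragments:
  4476 − 2849 = 1627 bp
  5233 − 4476 = 757 bp
  6108 − 5233 = 875 bp
  7864 − 6108 = 1756 bp
  9098 − 7864 = 1234 bp
  10073 − 9098 = 975 bp
  wrap: 11683 − 10073 + 2849 = 4459 bp
Sorted largest to smallest: 4459, 1756, 1627, 1234, 975, 875, 757 bp.

4459, 1756, 1627, 1234, 975, 875, 757 bp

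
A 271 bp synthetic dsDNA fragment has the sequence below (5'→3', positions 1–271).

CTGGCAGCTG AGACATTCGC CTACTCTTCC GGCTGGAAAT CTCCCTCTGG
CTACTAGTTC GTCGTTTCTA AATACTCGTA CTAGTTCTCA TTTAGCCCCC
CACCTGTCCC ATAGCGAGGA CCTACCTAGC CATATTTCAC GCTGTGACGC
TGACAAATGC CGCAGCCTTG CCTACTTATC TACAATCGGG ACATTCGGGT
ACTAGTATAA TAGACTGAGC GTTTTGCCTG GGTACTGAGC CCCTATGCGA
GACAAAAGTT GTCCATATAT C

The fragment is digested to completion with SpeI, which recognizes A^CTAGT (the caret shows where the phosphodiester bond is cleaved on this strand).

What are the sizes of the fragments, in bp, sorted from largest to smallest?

121, 70, 53, 27 bp

SpeI sites (ACTAGT) start at positions 53, 80, 201.
SpeI cuts after the first base of each site, so after positions 53, 80, 201.
Linear molecule, 3 cuts → 4 fragments:
  1–53 → 53 bp
  54–80 → 27 bp
  81–201 → 121 bp
  202–271 → 70 bp
Sorted largest to smallest: 121, 70, 53, 27 bp.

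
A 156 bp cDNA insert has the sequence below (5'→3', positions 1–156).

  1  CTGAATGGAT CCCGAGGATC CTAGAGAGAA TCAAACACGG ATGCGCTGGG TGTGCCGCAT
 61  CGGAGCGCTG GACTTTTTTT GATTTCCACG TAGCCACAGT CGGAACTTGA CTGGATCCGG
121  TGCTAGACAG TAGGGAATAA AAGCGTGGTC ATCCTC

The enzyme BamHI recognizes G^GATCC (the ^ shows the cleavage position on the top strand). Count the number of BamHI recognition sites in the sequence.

GGATCC occurs starting at positions 7, 16, 113.
BamHI cuts at 3 sites.

3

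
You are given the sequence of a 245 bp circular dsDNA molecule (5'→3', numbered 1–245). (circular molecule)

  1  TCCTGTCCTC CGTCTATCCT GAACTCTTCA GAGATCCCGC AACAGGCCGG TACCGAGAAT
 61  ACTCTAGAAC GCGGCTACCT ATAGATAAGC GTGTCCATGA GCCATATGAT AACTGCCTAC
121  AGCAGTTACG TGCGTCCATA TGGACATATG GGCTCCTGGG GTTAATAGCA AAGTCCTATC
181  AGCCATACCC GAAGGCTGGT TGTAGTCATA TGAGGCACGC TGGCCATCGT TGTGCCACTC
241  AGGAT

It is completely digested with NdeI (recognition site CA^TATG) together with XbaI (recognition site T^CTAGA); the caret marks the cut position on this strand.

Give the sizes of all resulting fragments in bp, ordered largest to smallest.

NdeI sites (CATATG) start at positions 103, 137, 145, 207.
NdeI cuts after base 2 of each site, so after positions 104, 138, 146, 208.
The XbaI site (TCTAGA) starts at position 63.
XbaI cuts after the first base of each site, so after position 63.
Combined cut positions: 63, 104, 138, 146, 208.
Circular molecule, 5 cuts → 5 fragments:
  64–104 → 41 bp
  105–138 → 34 bp
  139–146 → 8 bp
  147–208 → 62 bp
  209–245 then 1–63 → 37 + 63 = 100 bp
Sorted largest to smallest: 100, 62, 41, 34, 8 bp.

100, 62, 41, 34, 8 bp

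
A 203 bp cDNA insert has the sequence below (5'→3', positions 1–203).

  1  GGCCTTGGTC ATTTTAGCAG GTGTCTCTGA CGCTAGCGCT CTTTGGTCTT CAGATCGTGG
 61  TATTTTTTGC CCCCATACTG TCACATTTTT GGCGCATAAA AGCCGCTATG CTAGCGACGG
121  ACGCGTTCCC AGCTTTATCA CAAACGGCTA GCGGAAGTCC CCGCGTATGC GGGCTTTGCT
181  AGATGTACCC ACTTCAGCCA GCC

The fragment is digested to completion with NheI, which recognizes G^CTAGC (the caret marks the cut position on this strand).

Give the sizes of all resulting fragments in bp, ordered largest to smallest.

78, 56, 37, 32 bp

NheI sites (GCTAGC) start at positions 32, 110, 147.
NheI cuts after the first base of each site, so after positions 32, 110, 147.
Linear molecule, 3 cuts → 4 fragments:
  1–32 → 32 bp
  33–110 → 78 bp
  111–147 → 37 bp
  148–203 → 56 bp
Sorted largest to smallest: 78, 56, 37, 32 bp.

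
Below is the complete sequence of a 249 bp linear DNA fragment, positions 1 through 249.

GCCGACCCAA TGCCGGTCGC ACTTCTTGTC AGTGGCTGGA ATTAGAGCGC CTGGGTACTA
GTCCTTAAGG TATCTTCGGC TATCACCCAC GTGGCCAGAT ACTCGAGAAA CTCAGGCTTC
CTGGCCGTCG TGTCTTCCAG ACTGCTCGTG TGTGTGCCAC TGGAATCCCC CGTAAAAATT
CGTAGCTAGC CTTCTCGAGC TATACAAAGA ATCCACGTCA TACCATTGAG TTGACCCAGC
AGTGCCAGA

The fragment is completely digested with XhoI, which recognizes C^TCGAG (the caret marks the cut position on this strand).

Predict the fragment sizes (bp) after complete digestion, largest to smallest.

XhoI sites (CTCGAG) start at positions 102, 194.
XhoI cuts after the first base of each site, so after positions 102, 194.
Linear molecule, 2 cuts → 3 fragments:
  1–102 → 102 bp
  103–194 → 92 bp
  195–249 → 55 bp
Sorted largest to smallest: 102, 92, 55 bp.

102, 92, 55 bp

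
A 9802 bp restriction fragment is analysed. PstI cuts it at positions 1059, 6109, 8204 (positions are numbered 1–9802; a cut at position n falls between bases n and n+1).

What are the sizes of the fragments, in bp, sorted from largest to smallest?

5050, 2095, 1598, 1059 bp

Linear molecule, 3 cuts → 4 fragments:
  1059 − 0 = 1059 bp
  6109 − 1059 = 5050 bp
  8204 − 6109 = 2095 bp
  9802 − 8204 = 1598 bp
Sorted largest to smallest: 5050, 2095, 1598, 1059 bp.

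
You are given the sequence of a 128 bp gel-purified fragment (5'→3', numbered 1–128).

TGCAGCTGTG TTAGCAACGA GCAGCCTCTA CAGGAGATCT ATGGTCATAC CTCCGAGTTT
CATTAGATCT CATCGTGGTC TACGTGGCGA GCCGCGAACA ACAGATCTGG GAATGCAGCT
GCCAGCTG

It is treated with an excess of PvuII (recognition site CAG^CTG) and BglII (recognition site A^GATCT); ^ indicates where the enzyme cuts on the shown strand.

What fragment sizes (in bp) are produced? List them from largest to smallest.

PvuII sites (CAGCTG) start at positions 3, 116, 123.
PvuII cuts after base 3 of each site, so after positions 5, 118, 125.
BglII sites (AGATCT) start at positions 35, 65, 103.
BglII cuts after the first base of each site, so after positions 35, 65, 103.
Combined cut positions: 5, 35, 65, 103, 118, 125.
Linear molecule, 6 cuts → 7 fragments:
  1–5 → 5 bp
  6–35 → 30 bp
  36–65 → 30 bp
  66–103 → 38 bp
  104–118 → 15 bp
  119–125 → 7 bp
  126–128 → 3 bp
Sorted largest to smallest: 38, 30, 30, 15, 7, 5, 3 bp.

38, 30, 30, 15, 7, 5, 3 bp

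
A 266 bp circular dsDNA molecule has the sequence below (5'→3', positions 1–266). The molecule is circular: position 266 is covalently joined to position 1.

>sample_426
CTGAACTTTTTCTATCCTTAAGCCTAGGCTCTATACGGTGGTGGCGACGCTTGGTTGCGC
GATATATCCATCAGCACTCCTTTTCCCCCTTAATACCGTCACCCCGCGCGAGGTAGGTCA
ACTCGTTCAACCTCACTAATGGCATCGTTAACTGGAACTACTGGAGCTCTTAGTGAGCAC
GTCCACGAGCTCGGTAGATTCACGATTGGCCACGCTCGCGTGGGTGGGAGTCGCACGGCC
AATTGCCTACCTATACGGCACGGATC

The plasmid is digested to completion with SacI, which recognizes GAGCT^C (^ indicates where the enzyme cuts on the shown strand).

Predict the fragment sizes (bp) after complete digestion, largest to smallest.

243, 23 bp

SacI sites (GAGCTC) start at positions 164, 187.
SacI cuts after base 5 of each site (before the last base), so after positions 168, 191.
Circular molecule, 2 cuts → 2 fragments:
  169–191 → 23 bp
  192–266 then 1–168 → 75 + 168 = 243 bp
Sorted largest to smallest: 243, 23 bp.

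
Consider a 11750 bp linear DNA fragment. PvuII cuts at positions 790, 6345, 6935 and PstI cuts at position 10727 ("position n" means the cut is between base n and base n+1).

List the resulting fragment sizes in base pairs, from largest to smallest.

5555, 3792, 1023, 790, 590 bp

Combined cut positions (sorted): 790, 6345, 6935, 10727.
Linear molecule, 4 cuts → 5 fragments:
  790 − 0 = 790 bp
  6345 − 790 = 5555 bp
  6935 − 6345 = 590 bp
  10727 − 6935 = 3792 bp
  11750 − 10727 = 1023 bp
Sorted largest to smallest: 5555, 3792, 1023, 790, 590 bp.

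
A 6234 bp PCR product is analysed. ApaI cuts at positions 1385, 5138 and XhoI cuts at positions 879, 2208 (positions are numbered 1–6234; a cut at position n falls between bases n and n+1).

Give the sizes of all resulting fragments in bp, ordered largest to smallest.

2930, 1096, 879, 823, 506 bp

Combined cut positions (sorted): 879, 1385, 2208, 5138.
Linear molecule, 4 cuts → 5 fragments:
  879 − 0 = 879 bp
  1385 − 879 = 506 bp
  2208 − 1385 = 823 bp
  5138 − 2208 = 2930 bp
  6234 − 5138 = 1096 bp
Sorted largest to smallest: 2930, 1096, 879, 823, 506 bp.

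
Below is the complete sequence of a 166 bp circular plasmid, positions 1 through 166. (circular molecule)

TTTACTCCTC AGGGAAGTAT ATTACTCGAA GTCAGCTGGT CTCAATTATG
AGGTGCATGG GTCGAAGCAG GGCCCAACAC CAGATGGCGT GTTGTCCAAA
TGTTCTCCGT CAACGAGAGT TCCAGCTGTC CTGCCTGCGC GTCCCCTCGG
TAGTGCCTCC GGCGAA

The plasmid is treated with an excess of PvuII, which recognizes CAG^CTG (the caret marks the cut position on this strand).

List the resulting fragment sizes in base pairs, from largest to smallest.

90, 76 bp

PvuII sites (CAGCTG) start at positions 33, 123.
PvuII cuts after base 3 of each site, so after positions 35, 125.
Circular molecule, 2 cuts → 2 fragments:
  36–125 → 90 bp
  126–166 then 1–35 → 41 + 35 = 76 bp
Sorted largest to smallest: 90, 76 bp.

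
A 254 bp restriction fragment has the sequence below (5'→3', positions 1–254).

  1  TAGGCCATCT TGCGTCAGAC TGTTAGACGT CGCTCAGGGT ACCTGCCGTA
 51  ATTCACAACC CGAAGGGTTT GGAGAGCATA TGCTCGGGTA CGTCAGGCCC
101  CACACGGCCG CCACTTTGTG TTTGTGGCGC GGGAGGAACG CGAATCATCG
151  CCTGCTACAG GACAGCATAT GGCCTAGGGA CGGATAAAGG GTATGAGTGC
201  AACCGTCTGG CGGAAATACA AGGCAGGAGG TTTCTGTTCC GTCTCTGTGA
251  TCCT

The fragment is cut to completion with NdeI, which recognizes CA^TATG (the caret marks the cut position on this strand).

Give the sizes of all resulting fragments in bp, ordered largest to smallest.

NdeI sites (CATATG) start at positions 77, 166.
NdeI cuts after base 2 of each site, so after positions 78, 167.
Linear molecule, 2 cuts → 3 fragments:
  1–78 → 78 bp
  79–167 → 89 bp
  168–254 → 87 bp
Sorted largest to smallest: 89, 87, 78 bp.

89, 87, 78 bp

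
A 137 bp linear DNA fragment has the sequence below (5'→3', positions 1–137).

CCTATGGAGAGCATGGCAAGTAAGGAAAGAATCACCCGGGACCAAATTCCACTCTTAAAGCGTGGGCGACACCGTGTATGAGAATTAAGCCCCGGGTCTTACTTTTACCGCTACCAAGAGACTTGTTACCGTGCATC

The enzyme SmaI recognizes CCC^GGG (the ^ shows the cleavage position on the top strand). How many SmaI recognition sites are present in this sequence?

2

CCCGGG occurs starting at positions 35, 91.
SmaI cuts at 2 sites.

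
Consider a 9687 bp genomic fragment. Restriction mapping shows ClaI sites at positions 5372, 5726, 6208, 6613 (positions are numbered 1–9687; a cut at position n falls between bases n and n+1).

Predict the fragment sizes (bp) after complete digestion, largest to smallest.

Linear molecule, 4 cuts → 5 fragments:
  5372 − 0 = 5372 bp
  5726 − 5372 = 354 bp
  6208 − 5726 = 482 bp
  6613 − 6208 = 405 bp
  9687 − 6613 = 3074 bp
Sorted largest to smallest: 5372, 3074, 482, 405, 354 bp.

5372, 3074, 482, 405, 354 bp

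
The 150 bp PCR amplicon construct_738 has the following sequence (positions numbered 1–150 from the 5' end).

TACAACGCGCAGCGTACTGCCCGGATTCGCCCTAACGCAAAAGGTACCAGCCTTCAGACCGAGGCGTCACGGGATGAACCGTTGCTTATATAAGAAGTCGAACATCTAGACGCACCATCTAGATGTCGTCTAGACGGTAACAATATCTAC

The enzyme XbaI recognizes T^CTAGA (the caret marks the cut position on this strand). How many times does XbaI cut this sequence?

3

TCTAGA occurs starting at positions 105, 118, 129.
XbaI cuts at 3 sites.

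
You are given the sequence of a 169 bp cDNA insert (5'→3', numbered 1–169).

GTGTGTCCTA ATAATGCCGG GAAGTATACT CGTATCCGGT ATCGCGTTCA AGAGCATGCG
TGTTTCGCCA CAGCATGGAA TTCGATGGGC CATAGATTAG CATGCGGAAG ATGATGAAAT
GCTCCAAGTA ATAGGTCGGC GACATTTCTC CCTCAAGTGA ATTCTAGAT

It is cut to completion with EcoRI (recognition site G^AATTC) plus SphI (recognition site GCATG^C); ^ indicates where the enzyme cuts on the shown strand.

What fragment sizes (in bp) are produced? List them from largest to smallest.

58, 55, 26, 20, 10 bp

EcoRI sites (GAATTC) start at positions 78, 159.
EcoRI cuts after the first base of each site, so after positions 78, 159.
SphI sites (GCATGC) start at positions 54, 100.
SphI cuts after base 5 of each site (before the last base), so after positions 58, 104.
Combined cut positions: 58, 78, 104, 159.
Linear molecule, 4 cuts → 5 fragments:
  1–58 → 58 bp
  59–78 → 20 bp
  79–104 → 26 bp
  105–159 → 55 bp
  160–169 → 10 bp
Sorted largest to smallest: 58, 55, 26, 20, 10 bp.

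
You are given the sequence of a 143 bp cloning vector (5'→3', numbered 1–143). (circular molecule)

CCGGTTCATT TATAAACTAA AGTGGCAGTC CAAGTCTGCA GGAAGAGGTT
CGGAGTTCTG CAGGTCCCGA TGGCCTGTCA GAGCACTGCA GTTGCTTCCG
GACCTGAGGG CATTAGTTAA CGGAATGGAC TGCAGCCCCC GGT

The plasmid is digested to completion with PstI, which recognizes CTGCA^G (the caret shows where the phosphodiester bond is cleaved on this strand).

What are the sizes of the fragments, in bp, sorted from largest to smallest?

PstI sites (CTGCAG) start at positions 36, 58, 86, 130.
PstI cuts after base 5 of each site (before the last base), so after positions 40, 62, 90, 134.
Circular molecule, 4 cuts → 4 fragments:
  41–62 → 22 bp
  63–90 → 28 bp
  91–134 → 44 bp
  135–143 then 1–40 → 9 + 40 = 49 bp
Sorted largest to smallest: 49, 44, 28, 22 bp.

49, 44, 28, 22 bp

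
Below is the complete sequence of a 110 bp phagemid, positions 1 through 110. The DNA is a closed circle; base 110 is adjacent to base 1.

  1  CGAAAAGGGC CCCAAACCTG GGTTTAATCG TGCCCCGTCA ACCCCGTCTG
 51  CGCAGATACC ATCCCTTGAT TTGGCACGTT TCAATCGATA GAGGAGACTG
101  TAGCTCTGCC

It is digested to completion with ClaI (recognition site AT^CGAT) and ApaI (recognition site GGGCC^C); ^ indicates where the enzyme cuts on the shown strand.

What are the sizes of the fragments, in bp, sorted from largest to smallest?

74, 36 bp

The ClaI site (ATCGAT) starts at position 84.
ClaI cuts after base 2 of each site, so after position 85.
The ApaI site (GGGCCC) starts at position 7.
ApaI cuts after base 5 of each site (before the last base), so after position 11.
Combined cut positions: 11, 85.
Circular molecule, 2 cuts → 2 fragments:
  12–85 → 74 bp
  86–110 then 1–11 → 25 + 11 = 36 bp
Sorted largest to smallest: 74, 36 bp.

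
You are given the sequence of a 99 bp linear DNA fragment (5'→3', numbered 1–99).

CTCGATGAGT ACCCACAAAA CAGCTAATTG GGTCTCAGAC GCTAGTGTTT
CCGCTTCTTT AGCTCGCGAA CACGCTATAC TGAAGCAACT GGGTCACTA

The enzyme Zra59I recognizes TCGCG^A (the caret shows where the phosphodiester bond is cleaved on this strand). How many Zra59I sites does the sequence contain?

1

TCGCGA occurs starting at position 64.
Zra59I cuts at 1 site.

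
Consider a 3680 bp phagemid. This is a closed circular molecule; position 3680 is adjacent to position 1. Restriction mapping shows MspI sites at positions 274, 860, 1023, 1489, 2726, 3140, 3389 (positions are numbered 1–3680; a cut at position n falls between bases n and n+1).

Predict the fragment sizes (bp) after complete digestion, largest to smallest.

1237, 586, 565, 466, 414, 249, 163 bp

Circular molecule, 7 cuts → 7 fragments:
  860 − 274 = 586 bp
  1023 − 860 = 163 bp
  1489 − 1023 = 466 bp
  2726 − 1489 = 1237 bp
  3140 − 2726 = 414 bp
  3389 − 3140 = 249 bp
  wrap: 3680 − 3389 + 274 = 565 bp
Sorted largest to smallest: 1237, 586, 565, 466, 414, 249, 163 bp.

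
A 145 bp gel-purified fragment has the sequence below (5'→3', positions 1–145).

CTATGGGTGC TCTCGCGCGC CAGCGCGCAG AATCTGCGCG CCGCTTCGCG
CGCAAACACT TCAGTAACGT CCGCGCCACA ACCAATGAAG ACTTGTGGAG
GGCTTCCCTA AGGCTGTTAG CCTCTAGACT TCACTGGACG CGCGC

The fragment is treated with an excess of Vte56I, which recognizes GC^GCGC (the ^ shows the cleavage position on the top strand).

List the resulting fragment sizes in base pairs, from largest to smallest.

92, 16, 13, 12, 8, 4 bp

Vte56I sites (GCGCGC) start at positions 15, 23, 36, 48, 140.
Vte56I cuts after base 2 of each site, so after positions 16, 24, 37, 49, 141.
Linear molecule, 5 cuts → 6 fragments:
  1–16 → 16 bp
  17–24 → 8 bp
  25–37 → 13 bp
  38–49 → 12 bp
  50–141 → 92 bp
  142–145 → 4 bp
Sorted largest to smallest: 92, 16, 13, 12, 8, 4 bp.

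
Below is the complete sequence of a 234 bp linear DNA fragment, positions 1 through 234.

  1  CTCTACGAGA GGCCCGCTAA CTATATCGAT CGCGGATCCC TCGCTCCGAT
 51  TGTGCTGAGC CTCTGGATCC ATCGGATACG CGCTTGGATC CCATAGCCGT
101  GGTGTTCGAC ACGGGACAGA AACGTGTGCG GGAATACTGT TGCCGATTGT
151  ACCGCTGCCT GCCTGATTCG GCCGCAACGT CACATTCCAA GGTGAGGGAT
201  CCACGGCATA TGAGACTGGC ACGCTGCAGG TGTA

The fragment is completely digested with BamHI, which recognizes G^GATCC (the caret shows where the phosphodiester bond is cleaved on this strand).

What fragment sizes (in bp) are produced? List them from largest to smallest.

111, 37, 34, 31, 21 bp

BamHI sites (GGATCC) start at positions 34, 65, 86, 197.
BamHI cuts after the first base of each site, so after positions 34, 65, 86, 197.
Linear molecule, 4 cuts → 5 fragments:
  1–34 → 34 bp
  35–65 → 31 bp
  66–86 → 21 bp
  87–197 → 111 bp
  198–234 → 37 bp
Sorted largest to smallest: 111, 37, 34, 31, 21 bp.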